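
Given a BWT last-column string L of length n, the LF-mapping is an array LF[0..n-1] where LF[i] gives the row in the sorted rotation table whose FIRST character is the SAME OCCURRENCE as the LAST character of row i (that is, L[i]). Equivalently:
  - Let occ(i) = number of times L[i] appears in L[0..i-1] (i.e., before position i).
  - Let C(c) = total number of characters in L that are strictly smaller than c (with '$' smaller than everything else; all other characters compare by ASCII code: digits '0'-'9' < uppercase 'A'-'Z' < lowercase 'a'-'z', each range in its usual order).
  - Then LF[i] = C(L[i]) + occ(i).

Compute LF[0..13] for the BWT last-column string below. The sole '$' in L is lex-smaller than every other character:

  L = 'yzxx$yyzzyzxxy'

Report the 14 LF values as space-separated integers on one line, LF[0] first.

Char counts: '$':1, 'x':4, 'y':5, 'z':4
C (first-col start): C('$')=0, C('x')=1, C('y')=5, C('z')=10
L[0]='y': occ=0, LF[0]=C('y')+0=5+0=5
L[1]='z': occ=0, LF[1]=C('z')+0=10+0=10
L[2]='x': occ=0, LF[2]=C('x')+0=1+0=1
L[3]='x': occ=1, LF[3]=C('x')+1=1+1=2
L[4]='$': occ=0, LF[4]=C('$')+0=0+0=0
L[5]='y': occ=1, LF[5]=C('y')+1=5+1=6
L[6]='y': occ=2, LF[6]=C('y')+2=5+2=7
L[7]='z': occ=1, LF[7]=C('z')+1=10+1=11
L[8]='z': occ=2, LF[8]=C('z')+2=10+2=12
L[9]='y': occ=3, LF[9]=C('y')+3=5+3=8
L[10]='z': occ=3, LF[10]=C('z')+3=10+3=13
L[11]='x': occ=2, LF[11]=C('x')+2=1+2=3
L[12]='x': occ=3, LF[12]=C('x')+3=1+3=4
L[13]='y': occ=4, LF[13]=C('y')+4=5+4=9

Answer: 5 10 1 2 0 6 7 11 12 8 13 3 4 9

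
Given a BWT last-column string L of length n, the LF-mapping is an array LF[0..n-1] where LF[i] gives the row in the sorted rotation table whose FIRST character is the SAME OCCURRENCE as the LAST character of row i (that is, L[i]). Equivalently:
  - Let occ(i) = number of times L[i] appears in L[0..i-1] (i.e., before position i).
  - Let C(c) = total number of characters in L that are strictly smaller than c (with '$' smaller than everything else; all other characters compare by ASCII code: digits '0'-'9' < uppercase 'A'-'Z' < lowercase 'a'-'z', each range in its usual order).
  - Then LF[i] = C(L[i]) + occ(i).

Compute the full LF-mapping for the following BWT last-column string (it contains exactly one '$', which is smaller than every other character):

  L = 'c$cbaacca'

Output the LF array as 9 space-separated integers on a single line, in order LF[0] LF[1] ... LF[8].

Char counts: '$':1, 'a':3, 'b':1, 'c':4
C (first-col start): C('$')=0, C('a')=1, C('b')=4, C('c')=5
L[0]='c': occ=0, LF[0]=C('c')+0=5+0=5
L[1]='$': occ=0, LF[1]=C('$')+0=0+0=0
L[2]='c': occ=1, LF[2]=C('c')+1=5+1=6
L[3]='b': occ=0, LF[3]=C('b')+0=4+0=4
L[4]='a': occ=0, LF[4]=C('a')+0=1+0=1
L[5]='a': occ=1, LF[5]=C('a')+1=1+1=2
L[6]='c': occ=2, LF[6]=C('c')+2=5+2=7
L[7]='c': occ=3, LF[7]=C('c')+3=5+3=8
L[8]='a': occ=2, LF[8]=C('a')+2=1+2=3

Answer: 5 0 6 4 1 2 7 8 3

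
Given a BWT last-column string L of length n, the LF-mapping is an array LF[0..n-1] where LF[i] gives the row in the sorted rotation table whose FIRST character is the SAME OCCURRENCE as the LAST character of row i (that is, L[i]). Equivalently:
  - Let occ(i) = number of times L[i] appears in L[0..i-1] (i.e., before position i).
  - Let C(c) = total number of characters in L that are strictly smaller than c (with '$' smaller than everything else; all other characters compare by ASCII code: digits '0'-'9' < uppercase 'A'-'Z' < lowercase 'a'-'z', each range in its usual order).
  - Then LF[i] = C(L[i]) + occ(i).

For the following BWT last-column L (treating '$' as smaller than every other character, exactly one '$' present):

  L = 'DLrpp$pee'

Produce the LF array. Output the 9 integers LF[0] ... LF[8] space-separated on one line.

Char counts: '$':1, 'D':1, 'L':1, 'e':2, 'p':3, 'r':1
C (first-col start): C('$')=0, C('D')=1, C('L')=2, C('e')=3, C('p')=5, C('r')=8
L[0]='D': occ=0, LF[0]=C('D')+0=1+0=1
L[1]='L': occ=0, LF[1]=C('L')+0=2+0=2
L[2]='r': occ=0, LF[2]=C('r')+0=8+0=8
L[3]='p': occ=0, LF[3]=C('p')+0=5+0=5
L[4]='p': occ=1, LF[4]=C('p')+1=5+1=6
L[5]='$': occ=0, LF[5]=C('$')+0=0+0=0
L[6]='p': occ=2, LF[6]=C('p')+2=5+2=7
L[7]='e': occ=0, LF[7]=C('e')+0=3+0=3
L[8]='e': occ=1, LF[8]=C('e')+1=3+1=4

Answer: 1 2 8 5 6 0 7 3 4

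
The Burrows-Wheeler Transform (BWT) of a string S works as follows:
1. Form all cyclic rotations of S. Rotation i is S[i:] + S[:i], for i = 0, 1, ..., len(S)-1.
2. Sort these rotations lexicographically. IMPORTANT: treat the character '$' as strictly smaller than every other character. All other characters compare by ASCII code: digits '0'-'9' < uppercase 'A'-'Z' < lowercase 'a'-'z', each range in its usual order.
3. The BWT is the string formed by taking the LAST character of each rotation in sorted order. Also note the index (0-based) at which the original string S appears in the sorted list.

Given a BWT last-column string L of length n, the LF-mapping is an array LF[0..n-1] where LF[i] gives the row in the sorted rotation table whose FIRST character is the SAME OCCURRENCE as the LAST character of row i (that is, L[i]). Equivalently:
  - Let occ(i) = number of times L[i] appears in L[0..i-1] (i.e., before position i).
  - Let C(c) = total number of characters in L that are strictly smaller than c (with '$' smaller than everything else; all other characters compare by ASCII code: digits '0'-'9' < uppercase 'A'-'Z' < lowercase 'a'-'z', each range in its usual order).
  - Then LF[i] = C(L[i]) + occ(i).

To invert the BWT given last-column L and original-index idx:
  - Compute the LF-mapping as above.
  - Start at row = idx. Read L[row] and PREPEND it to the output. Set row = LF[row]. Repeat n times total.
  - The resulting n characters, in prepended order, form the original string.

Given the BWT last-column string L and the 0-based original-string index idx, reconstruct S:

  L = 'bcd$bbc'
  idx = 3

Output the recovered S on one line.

LF mapping: 1 4 6 0 2 3 5
Walk LF starting at row 3, prepending L[row]:
  step 1: row=3, L[3]='$', prepend. Next row=LF[3]=0
  step 2: row=0, L[0]='b', prepend. Next row=LF[0]=1
  step 3: row=1, L[1]='c', prepend. Next row=LF[1]=4
  step 4: row=4, L[4]='b', prepend. Next row=LF[4]=2
  step 5: row=2, L[2]='d', prepend. Next row=LF[2]=6
  step 6: row=6, L[6]='c', prepend. Next row=LF[6]=5
  step 7: row=5, L[5]='b', prepend. Next row=LF[5]=3
Reversed output: bcdbcb$

Answer: bcdbcb$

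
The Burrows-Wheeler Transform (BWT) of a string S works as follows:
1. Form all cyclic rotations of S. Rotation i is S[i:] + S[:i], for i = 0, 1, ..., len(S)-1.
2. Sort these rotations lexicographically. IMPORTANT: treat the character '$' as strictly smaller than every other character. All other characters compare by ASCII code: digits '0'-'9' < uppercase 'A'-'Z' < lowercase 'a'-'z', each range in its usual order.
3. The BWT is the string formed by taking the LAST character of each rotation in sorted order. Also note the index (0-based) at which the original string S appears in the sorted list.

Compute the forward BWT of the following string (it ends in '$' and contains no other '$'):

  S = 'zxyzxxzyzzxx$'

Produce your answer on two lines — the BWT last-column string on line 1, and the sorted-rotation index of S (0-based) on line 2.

All 13 rotations (rotation i = S[i:]+S[:i]):
  rot[0] = zxyzxxzyzzxx$
  rot[1] = xyzxxzyzzxx$z
  rot[2] = yzxxzyzzxx$zx
  rot[3] = zxxzyzzxx$zxy
  rot[4] = xxzyzzxx$zxyz
  rot[5] = xzyzzxx$zxyzx
  rot[6] = zyzzxx$zxyzxx
  rot[7] = yzzxx$zxyzxxz
  rot[8] = zzxx$zxyzxxzy
  rot[9] = zxx$zxyzxxzyz
  rot[10] = xx$zxyzxxzyzz
  rot[11] = x$zxyzxxzyzzx
  rot[12] = $zxyzxxzyzzxx
Sorted (with $ < everything):
  sorted[0] = $zxyzxxzyzzxx  (last char: 'x')
  sorted[1] = x$zxyzxxzyzzx  (last char: 'x')
  sorted[2] = xx$zxyzxxzyzz  (last char: 'z')
  sorted[3] = xxzyzzxx$zxyz  (last char: 'z')
  sorted[4] = xyzxxzyzzxx$z  (last char: 'z')
  sorted[5] = xzyzzxx$zxyzx  (last char: 'x')
  sorted[6] = yzxxzyzzxx$zx  (last char: 'x')
  sorted[7] = yzzxx$zxyzxxz  (last char: 'z')
  sorted[8] = zxx$zxyzxxzyz  (last char: 'z')
  sorted[9] = zxxzyzzxx$zxy  (last char: 'y')
  sorted[10] = zxyzxxzyzzxx$  (last char: '$')
  sorted[11] = zyzzxx$zxyzxx  (last char: 'x')
  sorted[12] = zzxx$zxyzxxzy  (last char: 'y')
Last column: xxzzzxxzzy$xy
Original string S is at sorted index 10

Answer: xxzzzxxzzy$xy
10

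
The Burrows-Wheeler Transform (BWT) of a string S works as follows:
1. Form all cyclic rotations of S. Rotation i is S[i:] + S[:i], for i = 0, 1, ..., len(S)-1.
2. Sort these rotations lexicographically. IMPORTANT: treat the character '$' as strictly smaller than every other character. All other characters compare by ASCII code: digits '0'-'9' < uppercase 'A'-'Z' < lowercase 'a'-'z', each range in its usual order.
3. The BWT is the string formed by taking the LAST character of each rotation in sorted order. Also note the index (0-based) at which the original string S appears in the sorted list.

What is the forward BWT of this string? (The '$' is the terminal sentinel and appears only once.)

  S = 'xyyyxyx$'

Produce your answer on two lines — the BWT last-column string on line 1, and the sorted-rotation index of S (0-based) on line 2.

Answer: xyy$xyyx
3

Derivation:
All 8 rotations (rotation i = S[i:]+S[:i]):
  rot[0] = xyyyxyx$
  rot[1] = yyyxyx$x
  rot[2] = yyxyx$xy
  rot[3] = yxyx$xyy
  rot[4] = xyx$xyyy
  rot[5] = yx$xyyyx
  rot[6] = x$xyyyxy
  rot[7] = $xyyyxyx
Sorted (with $ < everything):
  sorted[0] = $xyyyxyx  (last char: 'x')
  sorted[1] = x$xyyyxy  (last char: 'y')
  sorted[2] = xyx$xyyy  (last char: 'y')
  sorted[3] = xyyyxyx$  (last char: '$')
  sorted[4] = yx$xyyyx  (last char: 'x')
  sorted[5] = yxyx$xyy  (last char: 'y')
  sorted[6] = yyxyx$xy  (last char: 'y')
  sorted[7] = yyyxyx$x  (last char: 'x')
Last column: xyy$xyyx
Original string S is at sorted index 3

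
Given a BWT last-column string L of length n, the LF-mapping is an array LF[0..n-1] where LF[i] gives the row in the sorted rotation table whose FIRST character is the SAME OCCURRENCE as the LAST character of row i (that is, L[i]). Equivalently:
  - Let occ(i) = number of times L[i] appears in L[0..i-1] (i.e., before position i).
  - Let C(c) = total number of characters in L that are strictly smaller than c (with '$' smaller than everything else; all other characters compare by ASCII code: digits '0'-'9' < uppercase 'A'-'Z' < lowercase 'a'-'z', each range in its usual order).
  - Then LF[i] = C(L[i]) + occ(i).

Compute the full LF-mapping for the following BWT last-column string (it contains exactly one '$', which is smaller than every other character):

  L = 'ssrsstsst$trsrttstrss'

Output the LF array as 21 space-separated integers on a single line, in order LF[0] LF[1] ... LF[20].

Char counts: '$':1, 'r':4, 's':10, 't':6
C (first-col start): C('$')=0, C('r')=1, C('s')=5, C('t')=15
L[0]='s': occ=0, LF[0]=C('s')+0=5+0=5
L[1]='s': occ=1, LF[1]=C('s')+1=5+1=6
L[2]='r': occ=0, LF[2]=C('r')+0=1+0=1
L[3]='s': occ=2, LF[3]=C('s')+2=5+2=7
L[4]='s': occ=3, LF[4]=C('s')+3=5+3=8
L[5]='t': occ=0, LF[5]=C('t')+0=15+0=15
L[6]='s': occ=4, LF[6]=C('s')+4=5+4=9
L[7]='s': occ=5, LF[7]=C('s')+5=5+5=10
L[8]='t': occ=1, LF[8]=C('t')+1=15+1=16
L[9]='$': occ=0, LF[9]=C('$')+0=0+0=0
L[10]='t': occ=2, LF[10]=C('t')+2=15+2=17
L[11]='r': occ=1, LF[11]=C('r')+1=1+1=2
L[12]='s': occ=6, LF[12]=C('s')+6=5+6=11
L[13]='r': occ=2, LF[13]=C('r')+2=1+2=3
L[14]='t': occ=3, LF[14]=C('t')+3=15+3=18
L[15]='t': occ=4, LF[15]=C('t')+4=15+4=19
L[16]='s': occ=7, LF[16]=C('s')+7=5+7=12
L[17]='t': occ=5, LF[17]=C('t')+5=15+5=20
L[18]='r': occ=3, LF[18]=C('r')+3=1+3=4
L[19]='s': occ=8, LF[19]=C('s')+8=5+8=13
L[20]='s': occ=9, LF[20]=C('s')+9=5+9=14

Answer: 5 6 1 7 8 15 9 10 16 0 17 2 11 3 18 19 12 20 4 13 14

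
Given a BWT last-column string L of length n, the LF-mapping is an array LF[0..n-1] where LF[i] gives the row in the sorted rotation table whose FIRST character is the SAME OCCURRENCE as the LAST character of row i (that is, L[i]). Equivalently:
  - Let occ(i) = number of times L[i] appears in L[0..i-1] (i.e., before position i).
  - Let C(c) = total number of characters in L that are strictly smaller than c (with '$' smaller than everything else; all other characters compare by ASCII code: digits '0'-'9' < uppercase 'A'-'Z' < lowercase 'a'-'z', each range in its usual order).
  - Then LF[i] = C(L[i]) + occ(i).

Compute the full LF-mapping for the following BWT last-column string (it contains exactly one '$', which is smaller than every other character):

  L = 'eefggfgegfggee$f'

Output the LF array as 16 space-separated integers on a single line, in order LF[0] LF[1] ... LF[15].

Answer: 1 2 6 10 11 7 12 3 13 8 14 15 4 5 0 9

Derivation:
Char counts: '$':1, 'e':5, 'f':4, 'g':6
C (first-col start): C('$')=0, C('e')=1, C('f')=6, C('g')=10
L[0]='e': occ=0, LF[0]=C('e')+0=1+0=1
L[1]='e': occ=1, LF[1]=C('e')+1=1+1=2
L[2]='f': occ=0, LF[2]=C('f')+0=6+0=6
L[3]='g': occ=0, LF[3]=C('g')+0=10+0=10
L[4]='g': occ=1, LF[4]=C('g')+1=10+1=11
L[5]='f': occ=1, LF[5]=C('f')+1=6+1=7
L[6]='g': occ=2, LF[6]=C('g')+2=10+2=12
L[7]='e': occ=2, LF[7]=C('e')+2=1+2=3
L[8]='g': occ=3, LF[8]=C('g')+3=10+3=13
L[9]='f': occ=2, LF[9]=C('f')+2=6+2=8
L[10]='g': occ=4, LF[10]=C('g')+4=10+4=14
L[11]='g': occ=5, LF[11]=C('g')+5=10+5=15
L[12]='e': occ=3, LF[12]=C('e')+3=1+3=4
L[13]='e': occ=4, LF[13]=C('e')+4=1+4=5
L[14]='$': occ=0, LF[14]=C('$')+0=0+0=0
L[15]='f': occ=3, LF[15]=C('f')+3=6+3=9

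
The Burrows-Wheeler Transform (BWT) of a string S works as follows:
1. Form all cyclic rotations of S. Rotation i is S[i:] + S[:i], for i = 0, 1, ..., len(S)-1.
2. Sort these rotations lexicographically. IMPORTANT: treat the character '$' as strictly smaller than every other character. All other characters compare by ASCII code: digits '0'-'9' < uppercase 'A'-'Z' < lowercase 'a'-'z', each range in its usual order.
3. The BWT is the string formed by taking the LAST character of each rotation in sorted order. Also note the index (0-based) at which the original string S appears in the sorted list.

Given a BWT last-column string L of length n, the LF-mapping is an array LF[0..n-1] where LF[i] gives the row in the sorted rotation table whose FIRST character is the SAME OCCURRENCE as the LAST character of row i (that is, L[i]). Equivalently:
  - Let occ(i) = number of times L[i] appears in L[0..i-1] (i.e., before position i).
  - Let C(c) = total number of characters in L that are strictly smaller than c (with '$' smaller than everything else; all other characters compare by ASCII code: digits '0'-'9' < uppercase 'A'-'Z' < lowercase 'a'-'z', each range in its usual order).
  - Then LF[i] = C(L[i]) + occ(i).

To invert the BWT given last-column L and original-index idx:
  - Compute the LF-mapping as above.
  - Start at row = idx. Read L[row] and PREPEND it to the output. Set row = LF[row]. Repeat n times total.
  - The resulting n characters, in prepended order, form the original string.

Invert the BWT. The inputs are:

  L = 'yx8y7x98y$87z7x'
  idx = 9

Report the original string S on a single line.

LF mapping: 11 8 4 12 1 9 7 5 13 0 6 2 14 3 10
Walk LF starting at row 9, prepending L[row]:
  step 1: row=9, L[9]='$', prepend. Next row=LF[9]=0
  step 2: row=0, L[0]='y', prepend. Next row=LF[0]=11
  step 3: row=11, L[11]='7', prepend. Next row=LF[11]=2
  step 4: row=2, L[2]='8', prepend. Next row=LF[2]=4
  step 5: row=4, L[4]='7', prepend. Next row=LF[4]=1
  step 6: row=1, L[1]='x', prepend. Next row=LF[1]=8
  step 7: row=8, L[8]='y', prepend. Next row=LF[8]=13
  step 8: row=13, L[13]='7', prepend. Next row=LF[13]=3
  step 9: row=3, L[3]='y', prepend. Next row=LF[3]=12
  step 10: row=12, L[12]='z', prepend. Next row=LF[12]=14
  step 11: row=14, L[14]='x', prepend. Next row=LF[14]=10
  step 12: row=10, L[10]='8', prepend. Next row=LF[10]=6
  step 13: row=6, L[6]='9', prepend. Next row=LF[6]=7
  step 14: row=7, L[7]='8', prepend. Next row=LF[7]=5
  step 15: row=5, L[5]='x', prepend. Next row=LF[5]=9
Reversed output: x898xzy7yx787y$

Answer: x898xzy7yx787y$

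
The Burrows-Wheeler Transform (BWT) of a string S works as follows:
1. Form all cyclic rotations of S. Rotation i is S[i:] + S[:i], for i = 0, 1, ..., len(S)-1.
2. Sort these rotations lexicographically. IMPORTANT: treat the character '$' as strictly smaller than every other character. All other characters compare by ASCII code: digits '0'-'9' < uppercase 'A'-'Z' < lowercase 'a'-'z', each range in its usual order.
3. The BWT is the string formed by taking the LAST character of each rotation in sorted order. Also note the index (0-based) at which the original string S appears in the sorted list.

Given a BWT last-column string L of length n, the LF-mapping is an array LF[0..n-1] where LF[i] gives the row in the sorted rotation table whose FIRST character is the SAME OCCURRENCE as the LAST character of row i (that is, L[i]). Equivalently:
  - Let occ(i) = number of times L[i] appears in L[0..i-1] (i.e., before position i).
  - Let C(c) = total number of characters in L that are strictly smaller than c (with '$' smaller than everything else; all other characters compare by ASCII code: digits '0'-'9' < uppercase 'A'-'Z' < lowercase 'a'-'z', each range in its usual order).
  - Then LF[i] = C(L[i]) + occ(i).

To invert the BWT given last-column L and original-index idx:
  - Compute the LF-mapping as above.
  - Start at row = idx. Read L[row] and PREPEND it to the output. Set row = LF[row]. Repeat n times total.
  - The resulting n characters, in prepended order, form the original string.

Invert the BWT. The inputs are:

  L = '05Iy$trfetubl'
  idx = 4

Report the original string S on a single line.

LF mapping: 1 2 3 12 0 9 8 6 5 10 11 4 7
Walk LF starting at row 4, prepending L[row]:
  step 1: row=4, L[4]='$', prepend. Next row=LF[4]=0
  step 2: row=0, L[0]='0', prepend. Next row=LF[0]=1
  step 3: row=1, L[1]='5', prepend. Next row=LF[1]=2
  step 4: row=2, L[2]='I', prepend. Next row=LF[2]=3
  step 5: row=3, L[3]='y', prepend. Next row=LF[3]=12
  step 6: row=12, L[12]='l', prepend. Next row=LF[12]=7
  step 7: row=7, L[7]='f', prepend. Next row=LF[7]=6
  step 8: row=6, L[6]='r', prepend. Next row=LF[6]=8
  step 9: row=8, L[8]='e', prepend. Next row=LF[8]=5
  step 10: row=5, L[5]='t', prepend. Next row=LF[5]=9
  step 11: row=9, L[9]='t', prepend. Next row=LF[9]=10
  step 12: row=10, L[10]='u', prepend. Next row=LF[10]=11
  step 13: row=11, L[11]='b', prepend. Next row=LF[11]=4
Reversed output: butterflyI50$

Answer: butterflyI50$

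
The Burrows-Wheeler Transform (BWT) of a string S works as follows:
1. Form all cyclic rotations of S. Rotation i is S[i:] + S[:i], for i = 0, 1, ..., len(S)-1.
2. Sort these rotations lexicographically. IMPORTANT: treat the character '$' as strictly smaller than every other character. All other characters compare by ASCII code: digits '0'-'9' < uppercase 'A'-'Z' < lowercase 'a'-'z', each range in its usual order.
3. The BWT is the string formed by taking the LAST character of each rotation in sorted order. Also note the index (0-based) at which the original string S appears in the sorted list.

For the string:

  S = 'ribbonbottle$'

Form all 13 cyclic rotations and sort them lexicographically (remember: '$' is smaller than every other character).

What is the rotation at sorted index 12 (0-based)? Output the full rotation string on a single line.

Answer: ttle$ribbonbo

Derivation:
All 13 rotations (rotation i = S[i:]+S[:i]):
  rot[0] = ribbonbottle$
  rot[1] = ibbonbottle$r
  rot[2] = bbonbottle$ri
  rot[3] = bonbottle$rib
  rot[4] = onbottle$ribb
  rot[5] = nbottle$ribbo
  rot[6] = bottle$ribbon
  rot[7] = ottle$ribbonb
  rot[8] = ttle$ribbonbo
  rot[9] = tle$ribbonbot
  rot[10] = le$ribbonbott
  rot[11] = e$ribbonbottl
  rot[12] = $ribbonbottle
Sorted (with $ < everything):
  sorted[0] = $ribbonbottle
  sorted[1] = bbonbottle$ri
  sorted[2] = bonbottle$rib
  sorted[3] = bottle$ribbon
  sorted[4] = e$ribbonbottl
  sorted[5] = ibbonbottle$r
  sorted[6] = le$ribbonbott
  sorted[7] = nbottle$ribbo
  sorted[8] = onbottle$ribb
  sorted[9] = ottle$ribbonb
  sorted[10] = ribbonbottle$
  sorted[11] = tle$ribbonbot
  sorted[12] = ttle$ribbonbo
sorted[12] = ttle$ribbonbo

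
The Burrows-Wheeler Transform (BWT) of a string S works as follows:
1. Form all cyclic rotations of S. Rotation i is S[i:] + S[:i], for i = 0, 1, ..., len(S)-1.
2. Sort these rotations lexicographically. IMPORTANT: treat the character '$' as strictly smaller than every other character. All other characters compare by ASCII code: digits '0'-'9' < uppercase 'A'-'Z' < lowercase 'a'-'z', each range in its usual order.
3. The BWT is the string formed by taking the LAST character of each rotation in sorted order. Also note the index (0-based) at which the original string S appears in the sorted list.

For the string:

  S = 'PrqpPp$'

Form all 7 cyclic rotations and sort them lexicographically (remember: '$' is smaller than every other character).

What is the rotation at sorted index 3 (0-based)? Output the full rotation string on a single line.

All 7 rotations (rotation i = S[i:]+S[:i]):
  rot[0] = PrqpPp$
  rot[1] = rqpPp$P
  rot[2] = qpPp$Pr
  rot[3] = pPp$Prq
  rot[4] = Pp$Prqp
  rot[5] = p$PrqpP
  rot[6] = $PrqpPp
Sorted (with $ < everything):
  sorted[0] = $PrqpPp
  sorted[1] = Pp$Prqp
  sorted[2] = PrqpPp$
  sorted[3] = p$PrqpP
  sorted[4] = pPp$Prq
  sorted[5] = qpPp$Pr
  sorted[6] = rqpPp$P
sorted[3] = p$PrqpP

Answer: p$PrqpP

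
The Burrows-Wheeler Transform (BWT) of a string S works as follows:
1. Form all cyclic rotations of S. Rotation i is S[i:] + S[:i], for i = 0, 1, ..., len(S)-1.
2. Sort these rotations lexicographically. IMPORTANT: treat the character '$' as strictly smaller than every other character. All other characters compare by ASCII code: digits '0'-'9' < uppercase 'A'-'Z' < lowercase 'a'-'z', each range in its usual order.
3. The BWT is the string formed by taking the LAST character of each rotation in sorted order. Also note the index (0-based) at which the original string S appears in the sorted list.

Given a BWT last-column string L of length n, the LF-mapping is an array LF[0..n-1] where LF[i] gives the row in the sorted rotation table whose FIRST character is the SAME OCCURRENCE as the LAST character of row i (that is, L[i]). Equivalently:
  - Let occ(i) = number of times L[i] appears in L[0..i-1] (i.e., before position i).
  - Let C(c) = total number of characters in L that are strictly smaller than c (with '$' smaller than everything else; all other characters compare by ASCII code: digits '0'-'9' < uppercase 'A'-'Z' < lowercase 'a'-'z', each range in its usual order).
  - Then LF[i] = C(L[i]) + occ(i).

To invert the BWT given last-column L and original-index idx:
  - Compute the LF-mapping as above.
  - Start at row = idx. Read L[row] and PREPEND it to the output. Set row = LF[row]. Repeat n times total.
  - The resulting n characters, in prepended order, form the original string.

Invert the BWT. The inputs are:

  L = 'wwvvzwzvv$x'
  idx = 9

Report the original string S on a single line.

Answer: zvxzwvvvww$

Derivation:
LF mapping: 5 6 1 2 9 7 10 3 4 0 8
Walk LF starting at row 9, prepending L[row]:
  step 1: row=9, L[9]='$', prepend. Next row=LF[9]=0
  step 2: row=0, L[0]='w', prepend. Next row=LF[0]=5
  step 3: row=5, L[5]='w', prepend. Next row=LF[5]=7
  step 4: row=7, L[7]='v', prepend. Next row=LF[7]=3
  step 5: row=3, L[3]='v', prepend. Next row=LF[3]=2
  step 6: row=2, L[2]='v', prepend. Next row=LF[2]=1
  step 7: row=1, L[1]='w', prepend. Next row=LF[1]=6
  step 8: row=6, L[6]='z', prepend. Next row=LF[6]=10
  step 9: row=10, L[10]='x', prepend. Next row=LF[10]=8
  step 10: row=8, L[8]='v', prepend. Next row=LF[8]=4
  step 11: row=4, L[4]='z', prepend. Next row=LF[4]=9
Reversed output: zvxzwvvvww$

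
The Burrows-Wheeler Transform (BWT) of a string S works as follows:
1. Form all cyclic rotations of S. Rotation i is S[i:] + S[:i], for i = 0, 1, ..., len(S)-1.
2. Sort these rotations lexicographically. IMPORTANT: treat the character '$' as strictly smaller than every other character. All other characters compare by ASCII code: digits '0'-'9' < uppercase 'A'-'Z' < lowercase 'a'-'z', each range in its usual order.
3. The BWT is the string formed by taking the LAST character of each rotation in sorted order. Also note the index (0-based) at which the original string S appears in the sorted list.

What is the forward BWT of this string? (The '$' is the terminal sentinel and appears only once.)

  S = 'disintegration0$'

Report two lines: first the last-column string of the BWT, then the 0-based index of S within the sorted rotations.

Answer: 0nr$testdoiigina
3

Derivation:
All 16 rotations (rotation i = S[i:]+S[:i]):
  rot[0] = disintegration0$
  rot[1] = isintegration0$d
  rot[2] = sintegration0$di
  rot[3] = integration0$dis
  rot[4] = ntegration0$disi
  rot[5] = tegration0$disin
  rot[6] = egration0$disint
  rot[7] = gration0$disinte
  rot[8] = ration0$disinteg
  rot[9] = ation0$disintegr
  rot[10] = tion0$disintegra
  rot[11] = ion0$disintegrat
  rot[12] = on0$disintegrati
  rot[13] = n0$disintegratio
  rot[14] = 0$disintegration
  rot[15] = $disintegration0
Sorted (with $ < everything):
  sorted[0] = $disintegration0  (last char: '0')
  sorted[1] = 0$disintegration  (last char: 'n')
  sorted[2] = ation0$disintegr  (last char: 'r')
  sorted[3] = disintegration0$  (last char: '$')
  sorted[4] = egration0$disint  (last char: 't')
  sorted[5] = gration0$disinte  (last char: 'e')
  sorted[6] = integration0$dis  (last char: 's')
  sorted[7] = ion0$disintegrat  (last char: 't')
  sorted[8] = isintegration0$d  (last char: 'd')
  sorted[9] = n0$disintegratio  (last char: 'o')
  sorted[10] = ntegration0$disi  (last char: 'i')
  sorted[11] = on0$disintegrati  (last char: 'i')
  sorted[12] = ration0$disinteg  (last char: 'g')
  sorted[13] = sintegration0$di  (last char: 'i')
  sorted[14] = tegration0$disin  (last char: 'n')
  sorted[15] = tion0$disintegra  (last char: 'a')
Last column: 0nr$testdoiigina
Original string S is at sorted index 3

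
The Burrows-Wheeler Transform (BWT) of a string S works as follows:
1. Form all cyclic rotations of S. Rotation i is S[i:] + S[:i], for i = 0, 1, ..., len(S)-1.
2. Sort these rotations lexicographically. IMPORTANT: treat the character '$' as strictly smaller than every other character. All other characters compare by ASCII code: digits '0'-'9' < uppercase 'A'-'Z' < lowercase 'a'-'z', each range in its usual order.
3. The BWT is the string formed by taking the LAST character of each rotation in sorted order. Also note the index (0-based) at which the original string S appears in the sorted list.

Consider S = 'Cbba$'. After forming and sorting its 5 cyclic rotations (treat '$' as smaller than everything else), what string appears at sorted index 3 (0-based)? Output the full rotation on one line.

All 5 rotations (rotation i = S[i:]+S[:i]):
  rot[0] = Cbba$
  rot[1] = bba$C
  rot[2] = ba$Cb
  rot[3] = a$Cbb
  rot[4] = $Cbba
Sorted (with $ < everything):
  sorted[0] = $Cbba
  sorted[1] = Cbba$
  sorted[2] = a$Cbb
  sorted[3] = ba$Cb
  sorted[4] = bba$C
sorted[3] = ba$Cb

Answer: ba$Cb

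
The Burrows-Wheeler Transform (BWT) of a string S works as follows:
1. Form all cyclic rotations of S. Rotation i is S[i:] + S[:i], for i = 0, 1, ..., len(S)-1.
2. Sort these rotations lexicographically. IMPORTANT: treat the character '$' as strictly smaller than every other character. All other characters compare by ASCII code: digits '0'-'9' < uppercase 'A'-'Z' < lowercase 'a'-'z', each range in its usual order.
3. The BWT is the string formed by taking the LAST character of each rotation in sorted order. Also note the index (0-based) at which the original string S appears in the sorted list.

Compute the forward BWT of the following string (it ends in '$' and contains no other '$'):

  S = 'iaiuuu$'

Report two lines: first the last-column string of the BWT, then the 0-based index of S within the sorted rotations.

Answer: ui$auui
2

Derivation:
All 7 rotations (rotation i = S[i:]+S[:i]):
  rot[0] = iaiuuu$
  rot[1] = aiuuu$i
  rot[2] = iuuu$ia
  rot[3] = uuu$iai
  rot[4] = uu$iaiu
  rot[5] = u$iaiuu
  rot[6] = $iaiuuu
Sorted (with $ < everything):
  sorted[0] = $iaiuuu  (last char: 'u')
  sorted[1] = aiuuu$i  (last char: 'i')
  sorted[2] = iaiuuu$  (last char: '$')
  sorted[3] = iuuu$ia  (last char: 'a')
  sorted[4] = u$iaiuu  (last char: 'u')
  sorted[5] = uu$iaiu  (last char: 'u')
  sorted[6] = uuu$iai  (last char: 'i')
Last column: ui$auui
Original string S is at sorted index 2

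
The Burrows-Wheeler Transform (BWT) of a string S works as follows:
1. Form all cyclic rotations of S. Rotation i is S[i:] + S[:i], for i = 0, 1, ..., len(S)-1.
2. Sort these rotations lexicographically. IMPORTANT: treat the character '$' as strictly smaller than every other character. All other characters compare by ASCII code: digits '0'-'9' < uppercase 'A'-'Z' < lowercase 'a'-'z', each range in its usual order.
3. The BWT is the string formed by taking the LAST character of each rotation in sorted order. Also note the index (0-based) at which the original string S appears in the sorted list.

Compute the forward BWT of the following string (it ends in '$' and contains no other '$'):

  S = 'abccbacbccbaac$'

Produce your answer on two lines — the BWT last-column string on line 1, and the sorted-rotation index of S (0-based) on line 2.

Answer: cb$abcccaaccabb
2

Derivation:
All 15 rotations (rotation i = S[i:]+S[:i]):
  rot[0] = abccbacbccbaac$
  rot[1] = bccbacbccbaac$a
  rot[2] = ccbacbccbaac$ab
  rot[3] = cbacbccbaac$abc
  rot[4] = bacbccbaac$abcc
  rot[5] = acbccbaac$abccb
  rot[6] = cbccbaac$abccba
  rot[7] = bccbaac$abccbac
  rot[8] = ccbaac$abccbacb
  rot[9] = cbaac$abccbacbc
  rot[10] = baac$abccbacbcc
  rot[11] = aac$abccbacbccb
  rot[12] = ac$abccbacbccba
  rot[13] = c$abccbacbccbaa
  rot[14] = $abccbacbccbaac
Sorted (with $ < everything):
  sorted[0] = $abccbacbccbaac  (last char: 'c')
  sorted[1] = aac$abccbacbccb  (last char: 'b')
  sorted[2] = abccbacbccbaac$  (last char: '$')
  sorted[3] = ac$abccbacbccba  (last char: 'a')
  sorted[4] = acbccbaac$abccb  (last char: 'b')
  sorted[5] = baac$abccbacbcc  (last char: 'c')
  sorted[6] = bacbccbaac$abcc  (last char: 'c')
  sorted[7] = bccbaac$abccbac  (last char: 'c')
  sorted[8] = bccbacbccbaac$a  (last char: 'a')
  sorted[9] = c$abccbacbccbaa  (last char: 'a')
  sorted[10] = cbaac$abccbacbc  (last char: 'c')
  sorted[11] = cbacbccbaac$abc  (last char: 'c')
  sorted[12] = cbccbaac$abccba  (last char: 'a')
  sorted[13] = ccbaac$abccbacb  (last char: 'b')
  sorted[14] = ccbacbccbaac$ab  (last char: 'b')
Last column: cb$abcccaaccabb
Original string S is at sorted index 2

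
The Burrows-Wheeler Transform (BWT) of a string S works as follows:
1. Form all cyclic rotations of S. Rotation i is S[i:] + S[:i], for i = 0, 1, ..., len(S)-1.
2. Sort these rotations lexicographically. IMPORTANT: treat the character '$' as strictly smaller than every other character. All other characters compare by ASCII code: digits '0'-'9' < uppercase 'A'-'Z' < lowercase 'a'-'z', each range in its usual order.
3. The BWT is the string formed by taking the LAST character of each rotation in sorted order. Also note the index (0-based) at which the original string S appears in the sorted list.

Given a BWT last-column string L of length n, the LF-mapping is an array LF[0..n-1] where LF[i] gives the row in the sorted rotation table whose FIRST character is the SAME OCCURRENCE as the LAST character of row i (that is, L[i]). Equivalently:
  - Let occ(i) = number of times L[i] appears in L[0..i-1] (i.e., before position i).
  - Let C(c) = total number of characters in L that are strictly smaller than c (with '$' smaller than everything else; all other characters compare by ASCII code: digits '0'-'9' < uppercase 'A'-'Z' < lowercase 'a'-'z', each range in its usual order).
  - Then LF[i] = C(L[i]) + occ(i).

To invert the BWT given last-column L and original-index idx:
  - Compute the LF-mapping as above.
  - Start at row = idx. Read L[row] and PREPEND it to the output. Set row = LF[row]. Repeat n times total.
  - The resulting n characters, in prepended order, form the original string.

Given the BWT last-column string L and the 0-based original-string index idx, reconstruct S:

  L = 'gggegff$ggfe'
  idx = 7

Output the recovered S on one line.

LF mapping: 6 7 8 1 9 3 4 0 10 11 5 2
Walk LF starting at row 7, prepending L[row]:
  step 1: row=7, L[7]='$', prepend. Next row=LF[7]=0
  step 2: row=0, L[0]='g', prepend. Next row=LF[0]=6
  step 3: row=6, L[6]='f', prepend. Next row=LF[6]=4
  step 4: row=4, L[4]='g', prepend. Next row=LF[4]=9
  step 5: row=9, L[9]='g', prepend. Next row=LF[9]=11
  step 6: row=11, L[11]='e', prepend. Next row=LF[11]=2
  step 7: row=2, L[2]='g', prepend. Next row=LF[2]=8
  step 8: row=8, L[8]='g', prepend. Next row=LF[8]=10
  step 9: row=10, L[10]='f', prepend. Next row=LF[10]=5
  step 10: row=5, L[5]='f', prepend. Next row=LF[5]=3
  step 11: row=3, L[3]='e', prepend. Next row=LF[3]=1
  step 12: row=1, L[1]='g', prepend. Next row=LF[1]=7
Reversed output: geffggeggfg$

Answer: geffggeggfg$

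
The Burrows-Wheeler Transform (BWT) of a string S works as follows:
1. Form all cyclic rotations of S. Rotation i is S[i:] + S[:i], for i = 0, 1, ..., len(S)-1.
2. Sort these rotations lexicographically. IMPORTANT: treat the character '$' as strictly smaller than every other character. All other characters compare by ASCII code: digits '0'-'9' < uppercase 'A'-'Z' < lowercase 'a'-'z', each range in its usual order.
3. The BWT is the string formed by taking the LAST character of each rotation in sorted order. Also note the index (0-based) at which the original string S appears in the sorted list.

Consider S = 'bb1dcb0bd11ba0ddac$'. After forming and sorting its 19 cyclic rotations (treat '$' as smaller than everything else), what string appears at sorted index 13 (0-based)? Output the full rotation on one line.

All 19 rotations (rotation i = S[i:]+S[:i]):
  rot[0] = bb1dcb0bd11ba0ddac$
  rot[1] = b1dcb0bd11ba0ddac$b
  rot[2] = 1dcb0bd11ba0ddac$bb
  rot[3] = dcb0bd11ba0ddac$bb1
  rot[4] = cb0bd11ba0ddac$bb1d
  rot[5] = b0bd11ba0ddac$bb1dc
  rot[6] = 0bd11ba0ddac$bb1dcb
  rot[7] = bd11ba0ddac$bb1dcb0
  rot[8] = d11ba0ddac$bb1dcb0b
  rot[9] = 11ba0ddac$bb1dcb0bd
  rot[10] = 1ba0ddac$bb1dcb0bd1
  rot[11] = ba0ddac$bb1dcb0bd11
  rot[12] = a0ddac$bb1dcb0bd11b
  rot[13] = 0ddac$bb1dcb0bd11ba
  rot[14] = ddac$bb1dcb0bd11ba0
  rot[15] = dac$bb1dcb0bd11ba0d
  rot[16] = ac$bb1dcb0bd11ba0dd
  rot[17] = c$bb1dcb0bd11ba0dda
  rot[18] = $bb1dcb0bd11ba0ddac
Sorted (with $ < everything):
  sorted[0] = $bb1dcb0bd11ba0ddac
  sorted[1] = 0bd11ba0ddac$bb1dcb
  sorted[2] = 0ddac$bb1dcb0bd11ba
  sorted[3] = 11ba0ddac$bb1dcb0bd
  sorted[4] = 1ba0ddac$bb1dcb0bd1
  sorted[5] = 1dcb0bd11ba0ddac$bb
  sorted[6] = a0ddac$bb1dcb0bd11b
  sorted[7] = ac$bb1dcb0bd11ba0dd
  sorted[8] = b0bd11ba0ddac$bb1dc
  sorted[9] = b1dcb0bd11ba0ddac$b
  sorted[10] = ba0ddac$bb1dcb0bd11
  sorted[11] = bb1dcb0bd11ba0ddac$
  sorted[12] = bd11ba0ddac$bb1dcb0
  sorted[13] = c$bb1dcb0bd11ba0dda
  sorted[14] = cb0bd11ba0ddac$bb1d
  sorted[15] = d11ba0ddac$bb1dcb0b
  sorted[16] = dac$bb1dcb0bd11ba0d
  sorted[17] = dcb0bd11ba0ddac$bb1
  sorted[18] = ddac$bb1dcb0bd11ba0
sorted[13] = c$bb1dcb0bd11ba0dda

Answer: c$bb1dcb0bd11ba0dda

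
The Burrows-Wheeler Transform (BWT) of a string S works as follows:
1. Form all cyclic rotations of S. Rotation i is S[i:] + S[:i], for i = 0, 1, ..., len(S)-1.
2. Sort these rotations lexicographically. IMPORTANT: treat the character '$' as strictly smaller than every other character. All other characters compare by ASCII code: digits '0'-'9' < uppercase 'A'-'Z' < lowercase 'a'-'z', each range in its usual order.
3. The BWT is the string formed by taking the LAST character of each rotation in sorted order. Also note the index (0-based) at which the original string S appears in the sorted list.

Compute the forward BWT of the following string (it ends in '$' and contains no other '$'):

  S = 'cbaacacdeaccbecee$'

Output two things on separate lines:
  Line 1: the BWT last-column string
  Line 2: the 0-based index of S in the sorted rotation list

All 18 rotations (rotation i = S[i:]+S[:i]):
  rot[0] = cbaacacdeaccbecee$
  rot[1] = baacacdeaccbecee$c
  rot[2] = aacacdeaccbecee$cb
  rot[3] = acacdeaccbecee$cba
  rot[4] = cacdeaccbecee$cbaa
  rot[5] = acdeaccbecee$cbaac
  rot[6] = cdeaccbecee$cbaaca
  rot[7] = deaccbecee$cbaacac
  rot[8] = eaccbecee$cbaacacd
  rot[9] = accbecee$cbaacacde
  rot[10] = ccbecee$cbaacacdea
  rot[11] = cbecee$cbaacacdeac
  rot[12] = becee$cbaacacdeacc
  rot[13] = ecee$cbaacacdeaccb
  rot[14] = cee$cbaacacdeaccbe
  rot[15] = ee$cbaacacdeaccbec
  rot[16] = e$cbaacacdeaccbece
  rot[17] = $cbaacacdeaccbecee
Sorted (with $ < everything):
  sorted[0] = $cbaacacdeaccbecee  (last char: 'e')
  sorted[1] = aacacdeaccbecee$cb  (last char: 'b')
  sorted[2] = acacdeaccbecee$cba  (last char: 'a')
  sorted[3] = accbecee$cbaacacde  (last char: 'e')
  sorted[4] = acdeaccbecee$cbaac  (last char: 'c')
  sorted[5] = baacacdeaccbecee$c  (last char: 'c')
  sorted[6] = becee$cbaacacdeacc  (last char: 'c')
  sorted[7] = cacdeaccbecee$cbaa  (last char: 'a')
  sorted[8] = cbaacacdeaccbecee$  (last char: '$')
  sorted[9] = cbecee$cbaacacdeac  (last char: 'c')
  sorted[10] = ccbecee$cbaacacdea  (last char: 'a')
  sorted[11] = cdeaccbecee$cbaaca  (last char: 'a')
  sorted[12] = cee$cbaacacdeaccbe  (last char: 'e')
  sorted[13] = deaccbecee$cbaacac  (last char: 'c')
  sorted[14] = e$cbaacacdeaccbece  (last char: 'e')
  sorted[15] = eaccbecee$cbaacacd  (last char: 'd')
  sorted[16] = ecee$cbaacacdeaccb  (last char: 'b')
  sorted[17] = ee$cbaacacdeaccbec  (last char: 'c')
Last column: ebaeccca$caaecedbc
Original string S is at sorted index 8

Answer: ebaeccca$caaecedbc
8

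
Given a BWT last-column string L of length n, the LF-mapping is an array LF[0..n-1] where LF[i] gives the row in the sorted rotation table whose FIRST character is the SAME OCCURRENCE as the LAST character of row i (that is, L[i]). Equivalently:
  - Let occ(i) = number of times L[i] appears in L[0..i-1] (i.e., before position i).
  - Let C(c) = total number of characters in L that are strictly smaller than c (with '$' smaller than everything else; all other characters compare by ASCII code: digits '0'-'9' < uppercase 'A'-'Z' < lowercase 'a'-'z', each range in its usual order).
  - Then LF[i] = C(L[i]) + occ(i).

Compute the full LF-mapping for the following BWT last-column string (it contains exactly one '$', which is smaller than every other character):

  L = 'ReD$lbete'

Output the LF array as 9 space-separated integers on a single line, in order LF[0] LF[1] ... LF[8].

Answer: 2 4 1 0 7 3 5 8 6

Derivation:
Char counts: '$':1, 'D':1, 'R':1, 'b':1, 'e':3, 'l':1, 't':1
C (first-col start): C('$')=0, C('D')=1, C('R')=2, C('b')=3, C('e')=4, C('l')=7, C('t')=8
L[0]='R': occ=0, LF[0]=C('R')+0=2+0=2
L[1]='e': occ=0, LF[1]=C('e')+0=4+0=4
L[2]='D': occ=0, LF[2]=C('D')+0=1+0=1
L[3]='$': occ=0, LF[3]=C('$')+0=0+0=0
L[4]='l': occ=0, LF[4]=C('l')+0=7+0=7
L[5]='b': occ=0, LF[5]=C('b')+0=3+0=3
L[6]='e': occ=1, LF[6]=C('e')+1=4+1=5
L[7]='t': occ=0, LF[7]=C('t')+0=8+0=8
L[8]='e': occ=2, LF[8]=C('e')+2=4+2=6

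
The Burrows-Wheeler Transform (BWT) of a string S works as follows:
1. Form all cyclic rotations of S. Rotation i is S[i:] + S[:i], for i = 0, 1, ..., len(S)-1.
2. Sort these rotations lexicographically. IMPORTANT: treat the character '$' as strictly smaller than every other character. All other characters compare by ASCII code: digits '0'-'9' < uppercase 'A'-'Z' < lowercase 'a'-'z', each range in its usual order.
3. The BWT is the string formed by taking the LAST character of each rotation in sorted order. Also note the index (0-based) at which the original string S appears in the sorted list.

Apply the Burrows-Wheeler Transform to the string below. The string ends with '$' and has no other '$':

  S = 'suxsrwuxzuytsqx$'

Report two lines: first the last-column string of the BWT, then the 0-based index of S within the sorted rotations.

Answer: xsstx$yswzrquuux
5

Derivation:
All 16 rotations (rotation i = S[i:]+S[:i]):
  rot[0] = suxsrwuxzuytsqx$
  rot[1] = uxsrwuxzuytsqx$s
  rot[2] = xsrwuxzuytsqx$su
  rot[3] = srwuxzuytsqx$sux
  rot[4] = rwuxzuytsqx$suxs
  rot[5] = wuxzuytsqx$suxsr
  rot[6] = uxzuytsqx$suxsrw
  rot[7] = xzuytsqx$suxsrwu
  rot[8] = zuytsqx$suxsrwux
  rot[9] = uytsqx$suxsrwuxz
  rot[10] = ytsqx$suxsrwuxzu
  rot[11] = tsqx$suxsrwuxzuy
  rot[12] = sqx$suxsrwuxzuyt
  rot[13] = qx$suxsrwuxzuyts
  rot[14] = x$suxsrwuxzuytsq
  rot[15] = $suxsrwuxzuytsqx
Sorted (with $ < everything):
  sorted[0] = $suxsrwuxzuytsqx  (last char: 'x')
  sorted[1] = qx$suxsrwuxzuyts  (last char: 's')
  sorted[2] = rwuxzuytsqx$suxs  (last char: 's')
  sorted[3] = sqx$suxsrwuxzuyt  (last char: 't')
  sorted[4] = srwuxzuytsqx$sux  (last char: 'x')
  sorted[5] = suxsrwuxzuytsqx$  (last char: '$')
  sorted[6] = tsqx$suxsrwuxzuy  (last char: 'y')
  sorted[7] = uxsrwuxzuytsqx$s  (last char: 's')
  sorted[8] = uxzuytsqx$suxsrw  (last char: 'w')
  sorted[9] = uytsqx$suxsrwuxz  (last char: 'z')
  sorted[10] = wuxzuytsqx$suxsr  (last char: 'r')
  sorted[11] = x$suxsrwuxzuytsq  (last char: 'q')
  sorted[12] = xsrwuxzuytsqx$su  (last char: 'u')
  sorted[13] = xzuytsqx$suxsrwu  (last char: 'u')
  sorted[14] = ytsqx$suxsrwuxzu  (last char: 'u')
  sorted[15] = zuytsqx$suxsrwux  (last char: 'x')
Last column: xsstx$yswzrquuux
Original string S is at sorted index 5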